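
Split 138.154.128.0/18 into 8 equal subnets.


New prefix = 18 + 3 = 21
Each subnet has 2048 addresses
  138.154.128.0/21
  138.154.136.0/21
  138.154.144.0/21
  138.154.152.0/21
  138.154.160.0/21
  138.154.168.0/21
  138.154.176.0/21
  138.154.184.0/21
Subnets: 138.154.128.0/21, 138.154.136.0/21, 138.154.144.0/21, 138.154.152.0/21, 138.154.160.0/21, 138.154.168.0/21, 138.154.176.0/21, 138.154.184.0/21


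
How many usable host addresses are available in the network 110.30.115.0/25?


Host bits = 32 - 25 = 7
Total addresses = 2^7 = 128
Usable = total - 2 (network and broadcast)
Usable hosts: 126


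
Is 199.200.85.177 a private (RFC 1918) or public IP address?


RFC 1918 private ranges:
  10.0.0.0/8 (10.0.0.0 - 10.255.255.255)
  172.16.0.0/12 (172.16.0.0 - 172.31.255.255)
  192.168.0.0/16 (192.168.0.0 - 192.168.255.255)
Public (not in any RFC 1918 range)


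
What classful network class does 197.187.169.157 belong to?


First octet: 197
Binary: 11000101
110xxxxx -> Class C (192-223)
Class C, default mask 255.255.255.0 (/24)


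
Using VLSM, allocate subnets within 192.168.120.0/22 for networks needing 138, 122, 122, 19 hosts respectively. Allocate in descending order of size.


138 hosts -> /24 (254 usable): 192.168.120.0/24
122 hosts -> /25 (126 usable): 192.168.121.0/25
122 hosts -> /25 (126 usable): 192.168.121.128/25
19 hosts -> /27 (30 usable): 192.168.122.0/27
Allocation: 192.168.120.0/24 (138 hosts, 254 usable); 192.168.121.0/25 (122 hosts, 126 usable); 192.168.121.128/25 (122 hosts, 126 usable); 192.168.122.0/27 (19 hosts, 30 usable)


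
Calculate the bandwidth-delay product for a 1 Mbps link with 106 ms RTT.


BDP = bandwidth * RTT
= 1 Mbps * 106 ms
= 1 * 1e6 * 106 / 1000 bits
= 106000 bits
= 13250 bytes
= 12.9395 KB
BDP = 106000 bits (13250 bytes)


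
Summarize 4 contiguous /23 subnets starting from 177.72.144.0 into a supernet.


Original prefix: /23
Number of subnets: 4 = 2^2
New prefix = 23 - 2 = 21
Supernet: 177.72.144.0/21


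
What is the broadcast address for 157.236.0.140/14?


Network: 157.236.0.0/14
Host bits = 18
Set all host bits to 1:
Broadcast: 157.239.255.255


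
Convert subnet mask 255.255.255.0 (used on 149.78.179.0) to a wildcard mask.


Subnet mask: 255.255.255.0
Wildcard = 255.255.255.255 - subnet mask
255 - 255 = 0
255 - 255 = 0
255 - 255 = 0
255 - 0 = 255
Wildcard: 0.0.0.255


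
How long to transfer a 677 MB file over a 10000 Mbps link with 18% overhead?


Effective throughput = 10000 * (1 - 18/100) = 8200 Mbps
File size in Mb = 677 * 8 = 5416 Mb
Time = 5416 / 8200
Time = 0.6605 seconds


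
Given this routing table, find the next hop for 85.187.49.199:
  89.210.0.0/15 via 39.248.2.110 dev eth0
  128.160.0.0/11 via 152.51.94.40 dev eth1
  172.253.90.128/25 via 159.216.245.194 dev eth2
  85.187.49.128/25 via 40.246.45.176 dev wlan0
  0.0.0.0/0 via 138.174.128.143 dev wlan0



Longest prefix match for 85.187.49.199:
  /15 89.210.0.0: no
  /11 128.160.0.0: no
  /25 172.253.90.128: no
  /25 85.187.49.128: MATCH
  /0 0.0.0.0: MATCH
Selected: next-hop 40.246.45.176 via wlan0 (matched /25)


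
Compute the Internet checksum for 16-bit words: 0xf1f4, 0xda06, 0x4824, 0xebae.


Sum all words (with carry folding):
+ 0xf1f4 = 0xf1f4
+ 0xda06 = 0xcbfb
+ 0x4824 = 0x1420
+ 0xebae = 0xffce
One's complement: ~0xffce
Checksum = 0x0031


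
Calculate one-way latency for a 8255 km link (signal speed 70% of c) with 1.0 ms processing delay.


Speed = 0.7 * 3e5 km/s = 210000 km/s
Propagation delay = 8255 / 210000 = 0.0393 s = 39.3095 ms
Processing delay = 1.0 ms
Total one-way latency = 40.3095 ms


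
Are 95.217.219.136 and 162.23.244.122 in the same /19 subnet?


Mask: 255.255.224.0
95.217.219.136 AND mask = 95.217.192.0
162.23.244.122 AND mask = 162.23.224.0
No, different subnets (95.217.192.0 vs 162.23.224.0)


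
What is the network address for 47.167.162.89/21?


IP:   00101111.10100111.10100010.01011001
Mask: 11111111.11111111.11111000.00000000
AND operation:
Net:  00101111.10100111.10100000.00000000
Network: 47.167.160.0/21


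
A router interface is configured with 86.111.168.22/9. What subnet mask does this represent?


/9 means 9 network bits, 23 host bits
Binary: 11111111100000000000000000000000
Mask: 255.128.0.0


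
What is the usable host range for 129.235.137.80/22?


Network: 129.235.136.0
Broadcast: 129.235.139.255
First usable = network + 1
Last usable = broadcast - 1
Range: 129.235.136.1 to 129.235.139.254


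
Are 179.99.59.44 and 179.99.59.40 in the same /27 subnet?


Mask: 255.255.255.224
179.99.59.44 AND mask = 179.99.59.32
179.99.59.40 AND mask = 179.99.59.32
Yes, same subnet (179.99.59.32)


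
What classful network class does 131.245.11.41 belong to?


First octet: 131
Binary: 10000011
10xxxxxx -> Class B (128-191)
Class B, default mask 255.255.0.0 (/16)


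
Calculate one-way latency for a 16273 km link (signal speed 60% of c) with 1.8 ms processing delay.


Speed = 0.6 * 3e5 km/s = 180000 km/s
Propagation delay = 16273 / 180000 = 0.0904 s = 90.4056 ms
Processing delay = 1.8 ms
Total one-way latency = 92.2056 ms


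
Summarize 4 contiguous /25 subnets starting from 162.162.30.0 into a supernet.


Original prefix: /25
Number of subnets: 4 = 2^2
New prefix = 25 - 2 = 23
Supernet: 162.162.30.0/23


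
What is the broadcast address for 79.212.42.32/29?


Network: 79.212.42.32/29
Host bits = 3
Set all host bits to 1:
Broadcast: 79.212.42.39


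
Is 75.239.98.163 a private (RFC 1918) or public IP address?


RFC 1918 private ranges:
  10.0.0.0/8 (10.0.0.0 - 10.255.255.255)
  172.16.0.0/12 (172.16.0.0 - 172.31.255.255)
  192.168.0.0/16 (192.168.0.0 - 192.168.255.255)
Public (not in any RFC 1918 range)


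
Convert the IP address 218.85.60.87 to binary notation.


218 = 11011010
85 = 01010101
60 = 00111100
87 = 01010111
Binary: 11011010.01010101.00111100.01010111


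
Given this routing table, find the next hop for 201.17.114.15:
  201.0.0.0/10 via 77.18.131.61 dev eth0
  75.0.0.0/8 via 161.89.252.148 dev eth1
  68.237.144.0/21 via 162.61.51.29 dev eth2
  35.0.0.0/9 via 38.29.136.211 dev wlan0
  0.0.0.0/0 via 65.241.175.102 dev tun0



Longest prefix match for 201.17.114.15:
  /10 201.0.0.0: MATCH
  /8 75.0.0.0: no
  /21 68.237.144.0: no
  /9 35.0.0.0: no
  /0 0.0.0.0: MATCH
Selected: next-hop 77.18.131.61 via eth0 (matched /10)


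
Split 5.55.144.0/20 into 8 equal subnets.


New prefix = 20 + 3 = 23
Each subnet has 512 addresses
  5.55.144.0/23
  5.55.146.0/23
  5.55.148.0/23
  5.55.150.0/23
  5.55.152.0/23
  5.55.154.0/23
  5.55.156.0/23
  5.55.158.0/23
Subnets: 5.55.144.0/23, 5.55.146.0/23, 5.55.148.0/23, 5.55.150.0/23, 5.55.152.0/23, 5.55.154.0/23, 5.55.156.0/23, 5.55.158.0/23


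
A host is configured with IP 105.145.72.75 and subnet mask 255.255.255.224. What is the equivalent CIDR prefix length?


Binary: 11111111.11111111.11111111.11100000
Count leading 1s
Prefix: /27


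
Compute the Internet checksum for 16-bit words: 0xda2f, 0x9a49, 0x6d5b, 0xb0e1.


Sum all words (with carry folding):
+ 0xda2f = 0xda2f
+ 0x9a49 = 0x7479
+ 0x6d5b = 0xe1d4
+ 0xb0e1 = 0x92b6
One's complement: ~0x92b6
Checksum = 0x6d49


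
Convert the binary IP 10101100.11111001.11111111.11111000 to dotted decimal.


10101100 = 172
11111001 = 249
11111111 = 255
11111000 = 248
IP: 172.249.255.248


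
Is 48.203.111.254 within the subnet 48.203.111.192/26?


Subnet network: 48.203.111.192
Test IP AND mask: 48.203.111.192
Yes, 48.203.111.254 is in 48.203.111.192/26


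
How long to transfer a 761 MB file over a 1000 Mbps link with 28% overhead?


Effective throughput = 1000 * (1 - 28/100) = 720 Mbps
File size in Mb = 761 * 8 = 6088 Mb
Time = 6088 / 720
Time = 8.4556 seconds


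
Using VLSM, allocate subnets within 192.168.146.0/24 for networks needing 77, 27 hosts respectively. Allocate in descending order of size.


77 hosts -> /25 (126 usable): 192.168.146.0/25
27 hosts -> /27 (30 usable): 192.168.146.128/27
Allocation: 192.168.146.0/25 (77 hosts, 126 usable); 192.168.146.128/27 (27 hosts, 30 usable)


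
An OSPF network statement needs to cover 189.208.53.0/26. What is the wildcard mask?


Subnet mask: 255.255.255.192
Wildcard = 255.255.255.255 - subnet mask
255 - 255 = 0
255 - 255 = 0
255 - 255 = 0
255 - 192 = 63
Wildcard: 0.0.0.63


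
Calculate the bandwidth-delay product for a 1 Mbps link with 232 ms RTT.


BDP = bandwidth * RTT
= 1 Mbps * 232 ms
= 1 * 1e6 * 232 / 1000 bits
= 232000 bits
= 29000 bytes
= 28.3203 KB
BDP = 232000 bits (29000 bytes)


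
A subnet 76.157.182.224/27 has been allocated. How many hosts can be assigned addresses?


Host bits = 32 - 27 = 5
Total addresses = 2^5 = 32
Usable = total - 2 (network and broadcast)
Usable hosts: 30


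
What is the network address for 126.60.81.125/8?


IP:   01111110.00111100.01010001.01111101
Mask: 11111111.00000000.00000000.00000000
AND operation:
Net:  01111110.00000000.00000000.00000000
Network: 126.0.0.0/8


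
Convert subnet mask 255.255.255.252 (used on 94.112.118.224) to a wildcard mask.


Subnet mask: 255.255.255.252
Wildcard = 255.255.255.255 - subnet mask
255 - 255 = 0
255 - 255 = 0
255 - 255 = 0
255 - 252 = 3
Wildcard: 0.0.0.3


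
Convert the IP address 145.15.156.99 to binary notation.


145 = 10010001
15 = 00001111
156 = 10011100
99 = 01100011
Binary: 10010001.00001111.10011100.01100011


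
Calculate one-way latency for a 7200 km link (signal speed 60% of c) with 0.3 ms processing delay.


Speed = 0.6 * 3e5 km/s = 180000 km/s
Propagation delay = 7200 / 180000 = 0.04 s = 40 ms
Processing delay = 0.3 ms
Total one-way latency = 40.3 ms


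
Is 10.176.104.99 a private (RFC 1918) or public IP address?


RFC 1918 private ranges:
  10.0.0.0/8 (10.0.0.0 - 10.255.255.255)
  172.16.0.0/12 (172.16.0.0 - 172.31.255.255)
  192.168.0.0/16 (192.168.0.0 - 192.168.255.255)
Private (in 10.0.0.0/8)


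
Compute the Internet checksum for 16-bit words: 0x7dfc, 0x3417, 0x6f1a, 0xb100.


Sum all words (with carry folding):
+ 0x7dfc = 0x7dfc
+ 0x3417 = 0xb213
+ 0x6f1a = 0x212e
+ 0xb100 = 0xd22e
One's complement: ~0xd22e
Checksum = 0x2dd1


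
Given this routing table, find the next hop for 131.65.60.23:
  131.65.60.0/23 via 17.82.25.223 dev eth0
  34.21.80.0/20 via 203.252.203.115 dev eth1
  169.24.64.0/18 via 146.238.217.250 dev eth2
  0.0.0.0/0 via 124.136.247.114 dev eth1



Longest prefix match for 131.65.60.23:
  /23 131.65.60.0: MATCH
  /20 34.21.80.0: no
  /18 169.24.64.0: no
  /0 0.0.0.0: MATCH
Selected: next-hop 17.82.25.223 via eth0 (matched /23)


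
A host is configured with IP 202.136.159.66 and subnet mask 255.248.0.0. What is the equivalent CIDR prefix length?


Binary: 11111111.11111000.00000000.00000000
Count leading 1s
Prefix: /13


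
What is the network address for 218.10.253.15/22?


IP:   11011010.00001010.11111101.00001111
Mask: 11111111.11111111.11111100.00000000
AND operation:
Net:  11011010.00001010.11111100.00000000
Network: 218.10.252.0/22


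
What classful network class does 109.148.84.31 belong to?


First octet: 109
Binary: 01101101
0xxxxxxx -> Class A (1-126)
Class A, default mask 255.0.0.0 (/8)


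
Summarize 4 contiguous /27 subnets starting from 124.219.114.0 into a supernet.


Original prefix: /27
Number of subnets: 4 = 2^2
New prefix = 27 - 2 = 25
Supernet: 124.219.114.0/25


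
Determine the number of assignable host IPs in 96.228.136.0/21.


Host bits = 32 - 21 = 11
Total addresses = 2^11 = 2048
Usable = total - 2 (network and broadcast)
Usable hosts: 2046


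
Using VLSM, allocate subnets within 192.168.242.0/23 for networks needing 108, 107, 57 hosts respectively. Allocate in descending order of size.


108 hosts -> /25 (126 usable): 192.168.242.0/25
107 hosts -> /25 (126 usable): 192.168.242.128/25
57 hosts -> /26 (62 usable): 192.168.243.0/26
Allocation: 192.168.242.0/25 (108 hosts, 126 usable); 192.168.242.128/25 (107 hosts, 126 usable); 192.168.243.0/26 (57 hosts, 62 usable)


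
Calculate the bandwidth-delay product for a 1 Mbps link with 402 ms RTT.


BDP = bandwidth * RTT
= 1 Mbps * 402 ms
= 1 * 1e6 * 402 / 1000 bits
= 402000 bits
= 50250 bytes
= 49.0723 KB
BDP = 402000 bits (50250 bytes)


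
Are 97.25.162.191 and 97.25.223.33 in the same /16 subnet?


Mask: 255.255.0.0
97.25.162.191 AND mask = 97.25.0.0
97.25.223.33 AND mask = 97.25.0.0
Yes, same subnet (97.25.0.0)


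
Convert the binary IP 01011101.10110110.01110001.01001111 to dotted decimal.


01011101 = 93
10110110 = 182
01110001 = 113
01001111 = 79
IP: 93.182.113.79


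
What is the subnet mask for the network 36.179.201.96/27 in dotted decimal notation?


/27 means 27 network bits, 5 host bits
Binary: 11111111111111111111111111100000
Mask: 255.255.255.224


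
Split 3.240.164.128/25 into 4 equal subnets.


New prefix = 25 + 2 = 27
Each subnet has 32 addresses
  3.240.164.128/27
  3.240.164.160/27
  3.240.164.192/27
  3.240.164.224/27
Subnets: 3.240.164.128/27, 3.240.164.160/27, 3.240.164.192/27, 3.240.164.224/27


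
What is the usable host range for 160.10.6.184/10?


Network: 160.0.0.0
Broadcast: 160.63.255.255
First usable = network + 1
Last usable = broadcast - 1
Range: 160.0.0.1 to 160.63.255.254


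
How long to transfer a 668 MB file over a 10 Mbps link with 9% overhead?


Effective throughput = 10 * (1 - 9/100) = 9.1 Mbps
File size in Mb = 668 * 8 = 5344 Mb
Time = 5344 / 9.1
Time = 587.2527 seconds


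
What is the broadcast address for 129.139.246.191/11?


Network: 129.128.0.0/11
Host bits = 21
Set all host bits to 1:
Broadcast: 129.159.255.255


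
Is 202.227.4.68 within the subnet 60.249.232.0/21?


Subnet network: 60.249.232.0
Test IP AND mask: 202.227.0.0
No, 202.227.4.68 is not in 60.249.232.0/21


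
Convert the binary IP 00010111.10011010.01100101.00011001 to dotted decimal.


00010111 = 23
10011010 = 154
01100101 = 101
00011001 = 25
IP: 23.154.101.25


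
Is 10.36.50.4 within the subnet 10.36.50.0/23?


Subnet network: 10.36.50.0
Test IP AND mask: 10.36.50.0
Yes, 10.36.50.4 is in 10.36.50.0/23


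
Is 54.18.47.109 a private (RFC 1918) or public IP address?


RFC 1918 private ranges:
  10.0.0.0/8 (10.0.0.0 - 10.255.255.255)
  172.16.0.0/12 (172.16.0.0 - 172.31.255.255)
  192.168.0.0/16 (192.168.0.0 - 192.168.255.255)
Public (not in any RFC 1918 range)


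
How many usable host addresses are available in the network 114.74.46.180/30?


Host bits = 32 - 30 = 2
Total addresses = 2^2 = 4
Usable = total - 2 (network and broadcast)
Usable hosts: 2


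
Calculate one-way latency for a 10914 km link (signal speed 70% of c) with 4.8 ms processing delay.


Speed = 0.7 * 3e5 km/s = 210000 km/s
Propagation delay = 10914 / 210000 = 0.052 s = 51.9714 ms
Processing delay = 4.8 ms
Total one-way latency = 56.7714 ms


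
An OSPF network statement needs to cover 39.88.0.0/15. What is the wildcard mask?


Subnet mask: 255.254.0.0
Wildcard = 255.255.255.255 - subnet mask
255 - 255 = 0
255 - 254 = 1
255 - 0 = 255
255 - 0 = 255
Wildcard: 0.1.255.255


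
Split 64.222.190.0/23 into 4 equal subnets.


New prefix = 23 + 2 = 25
Each subnet has 128 addresses
  64.222.190.0/25
  64.222.190.128/25
  64.222.191.0/25
  64.222.191.128/25
Subnets: 64.222.190.0/25, 64.222.190.128/25, 64.222.191.0/25, 64.222.191.128/25


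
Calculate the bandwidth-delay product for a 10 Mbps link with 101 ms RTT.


BDP = bandwidth * RTT
= 10 Mbps * 101 ms
= 10 * 1e6 * 101 / 1000 bits
= 1010000 bits
= 126250 bytes
= 123.291 KB
BDP = 1010000 bits (126250 bytes)


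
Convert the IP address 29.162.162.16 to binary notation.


29 = 00011101
162 = 10100010
162 = 10100010
16 = 00010000
Binary: 00011101.10100010.10100010.00010000


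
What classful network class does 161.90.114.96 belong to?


First octet: 161
Binary: 10100001
10xxxxxx -> Class B (128-191)
Class B, default mask 255.255.0.0 (/16)


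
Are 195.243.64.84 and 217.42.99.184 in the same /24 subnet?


Mask: 255.255.255.0
195.243.64.84 AND mask = 195.243.64.0
217.42.99.184 AND mask = 217.42.99.0
No, different subnets (195.243.64.0 vs 217.42.99.0)


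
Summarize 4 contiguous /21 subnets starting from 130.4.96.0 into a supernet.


Original prefix: /21
Number of subnets: 4 = 2^2
New prefix = 21 - 2 = 19
Supernet: 130.4.96.0/19


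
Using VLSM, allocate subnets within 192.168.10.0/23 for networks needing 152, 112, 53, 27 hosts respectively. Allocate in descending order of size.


152 hosts -> /24 (254 usable): 192.168.10.0/24
112 hosts -> /25 (126 usable): 192.168.11.0/25
53 hosts -> /26 (62 usable): 192.168.11.128/26
27 hosts -> /27 (30 usable): 192.168.11.192/27
Allocation: 192.168.10.0/24 (152 hosts, 254 usable); 192.168.11.0/25 (112 hosts, 126 usable); 192.168.11.128/26 (53 hosts, 62 usable); 192.168.11.192/27 (27 hosts, 30 usable)


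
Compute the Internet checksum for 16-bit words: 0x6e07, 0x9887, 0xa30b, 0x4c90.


Sum all words (with carry folding):
+ 0x6e07 = 0x6e07
+ 0x9887 = 0x068f
+ 0xa30b = 0xa99a
+ 0x4c90 = 0xf62a
One's complement: ~0xf62a
Checksum = 0x09d5


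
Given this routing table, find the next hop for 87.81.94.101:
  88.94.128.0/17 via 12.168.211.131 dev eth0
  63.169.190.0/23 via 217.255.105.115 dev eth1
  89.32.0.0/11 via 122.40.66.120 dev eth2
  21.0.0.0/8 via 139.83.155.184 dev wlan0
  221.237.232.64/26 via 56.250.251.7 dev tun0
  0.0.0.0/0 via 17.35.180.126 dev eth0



Longest prefix match for 87.81.94.101:
  /17 88.94.128.0: no
  /23 63.169.190.0: no
  /11 89.32.0.0: no
  /8 21.0.0.0: no
  /26 221.237.232.64: no
  /0 0.0.0.0: MATCH
Selected: next-hop 17.35.180.126 via eth0 (matched /0)


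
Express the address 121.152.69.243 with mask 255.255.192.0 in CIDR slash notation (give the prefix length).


Binary: 11111111.11111111.11000000.00000000
Count leading 1s
Prefix: /18


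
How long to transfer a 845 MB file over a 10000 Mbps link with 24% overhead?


Effective throughput = 10000 * (1 - 24/100) = 7600 Mbps
File size in Mb = 845 * 8 = 6760 Mb
Time = 6760 / 7600
Time = 0.8895 seconds


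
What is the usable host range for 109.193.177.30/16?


Network: 109.193.0.0
Broadcast: 109.193.255.255
First usable = network + 1
Last usable = broadcast - 1
Range: 109.193.0.1 to 109.193.255.254


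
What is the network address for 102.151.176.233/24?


IP:   01100110.10010111.10110000.11101001
Mask: 11111111.11111111.11111111.00000000
AND operation:
Net:  01100110.10010111.10110000.00000000
Network: 102.151.176.0/24


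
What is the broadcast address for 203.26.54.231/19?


Network: 203.26.32.0/19
Host bits = 13
Set all host bits to 1:
Broadcast: 203.26.63.255


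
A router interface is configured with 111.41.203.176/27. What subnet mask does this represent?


/27 means 27 network bits, 5 host bits
Binary: 11111111111111111111111111100000
Mask: 255.255.255.224


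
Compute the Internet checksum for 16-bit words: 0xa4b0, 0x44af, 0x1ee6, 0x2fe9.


Sum all words (with carry folding):
+ 0xa4b0 = 0xa4b0
+ 0x44af = 0xe95f
+ 0x1ee6 = 0x0846
+ 0x2fe9 = 0x382f
One's complement: ~0x382f
Checksum = 0xc7d0


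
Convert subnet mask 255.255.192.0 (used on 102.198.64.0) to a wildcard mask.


Subnet mask: 255.255.192.0
Wildcard = 255.255.255.255 - subnet mask
255 - 255 = 0
255 - 255 = 0
255 - 192 = 63
255 - 0 = 255
Wildcard: 0.0.63.255


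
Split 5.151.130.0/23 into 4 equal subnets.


New prefix = 23 + 2 = 25
Each subnet has 128 addresses
  5.151.130.0/25
  5.151.130.128/25
  5.151.131.0/25
  5.151.131.128/25
Subnets: 5.151.130.0/25, 5.151.130.128/25, 5.151.131.0/25, 5.151.131.128/25


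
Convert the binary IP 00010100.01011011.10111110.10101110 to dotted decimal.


00010100 = 20
01011011 = 91
10111110 = 190
10101110 = 174
IP: 20.91.190.174


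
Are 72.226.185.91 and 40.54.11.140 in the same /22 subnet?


Mask: 255.255.252.0
72.226.185.91 AND mask = 72.226.184.0
40.54.11.140 AND mask = 40.54.8.0
No, different subnets (72.226.184.0 vs 40.54.8.0)


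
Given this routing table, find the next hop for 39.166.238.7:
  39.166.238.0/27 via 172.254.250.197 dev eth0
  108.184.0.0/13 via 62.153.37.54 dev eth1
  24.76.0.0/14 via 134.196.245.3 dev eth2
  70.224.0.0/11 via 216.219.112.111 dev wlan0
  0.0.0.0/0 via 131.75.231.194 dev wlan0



Longest prefix match for 39.166.238.7:
  /27 39.166.238.0: MATCH
  /13 108.184.0.0: no
  /14 24.76.0.0: no
  /11 70.224.0.0: no
  /0 0.0.0.0: MATCH
Selected: next-hop 172.254.250.197 via eth0 (matched /27)


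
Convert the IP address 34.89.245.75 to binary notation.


34 = 00100010
89 = 01011001
245 = 11110101
75 = 01001011
Binary: 00100010.01011001.11110101.01001011


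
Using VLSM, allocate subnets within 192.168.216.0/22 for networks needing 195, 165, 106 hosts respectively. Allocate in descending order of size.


195 hosts -> /24 (254 usable): 192.168.216.0/24
165 hosts -> /24 (254 usable): 192.168.217.0/24
106 hosts -> /25 (126 usable): 192.168.218.0/25
Allocation: 192.168.216.0/24 (195 hosts, 254 usable); 192.168.217.0/24 (165 hosts, 254 usable); 192.168.218.0/25 (106 hosts, 126 usable)


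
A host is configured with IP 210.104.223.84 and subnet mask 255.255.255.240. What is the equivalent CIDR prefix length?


Binary: 11111111.11111111.11111111.11110000
Count leading 1s
Prefix: /28


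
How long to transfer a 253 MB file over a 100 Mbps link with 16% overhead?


Effective throughput = 100 * (1 - 16/100) = 84 Mbps
File size in Mb = 253 * 8 = 2024 Mb
Time = 2024 / 84
Time = 24.0952 seconds


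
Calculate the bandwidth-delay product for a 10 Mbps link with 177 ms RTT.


BDP = bandwidth * RTT
= 10 Mbps * 177 ms
= 10 * 1e6 * 177 / 1000 bits
= 1770000 bits
= 221250 bytes
= 216.0645 KB
BDP = 1770000 bits (221250 bytes)


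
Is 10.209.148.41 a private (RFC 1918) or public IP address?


RFC 1918 private ranges:
  10.0.0.0/8 (10.0.0.0 - 10.255.255.255)
  172.16.0.0/12 (172.16.0.0 - 172.31.255.255)
  192.168.0.0/16 (192.168.0.0 - 192.168.255.255)
Private (in 10.0.0.0/8)


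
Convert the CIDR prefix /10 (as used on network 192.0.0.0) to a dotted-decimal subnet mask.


/10 means 10 network bits, 22 host bits
Binary: 11111111110000000000000000000000
Mask: 255.192.0.0


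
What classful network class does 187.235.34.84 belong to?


First octet: 187
Binary: 10111011
10xxxxxx -> Class B (128-191)
Class B, default mask 255.255.0.0 (/16)


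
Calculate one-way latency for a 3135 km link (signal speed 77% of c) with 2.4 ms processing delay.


Speed = 0.77 * 3e5 km/s = 231000 km/s
Propagation delay = 3135 / 231000 = 0.0136 s = 13.5714 ms
Processing delay = 2.4 ms
Total one-way latency = 15.9714 ms


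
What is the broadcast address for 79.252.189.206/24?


Network: 79.252.189.0/24
Host bits = 8
Set all host bits to 1:
Broadcast: 79.252.189.255


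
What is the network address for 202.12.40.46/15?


IP:   11001010.00001100.00101000.00101110
Mask: 11111111.11111110.00000000.00000000
AND operation:
Net:  11001010.00001100.00000000.00000000
Network: 202.12.0.0/15


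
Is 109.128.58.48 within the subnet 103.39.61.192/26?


Subnet network: 103.39.61.192
Test IP AND mask: 109.128.58.0
No, 109.128.58.48 is not in 103.39.61.192/26


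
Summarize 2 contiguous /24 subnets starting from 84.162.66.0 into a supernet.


Original prefix: /24
Number of subnets: 2 = 2^1
New prefix = 24 - 1 = 23
Supernet: 84.162.66.0/23


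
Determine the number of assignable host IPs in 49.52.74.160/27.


Host bits = 32 - 27 = 5
Total addresses = 2^5 = 32
Usable = total - 2 (network and broadcast)
Usable hosts: 30


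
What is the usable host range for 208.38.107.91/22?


Network: 208.38.104.0
Broadcast: 208.38.107.255
First usable = network + 1
Last usable = broadcast - 1
Range: 208.38.104.1 to 208.38.107.254


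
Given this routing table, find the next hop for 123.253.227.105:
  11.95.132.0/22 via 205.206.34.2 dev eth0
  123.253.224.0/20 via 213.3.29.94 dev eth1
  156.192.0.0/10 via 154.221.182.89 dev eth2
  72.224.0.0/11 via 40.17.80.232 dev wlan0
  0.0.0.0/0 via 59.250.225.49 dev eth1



Longest prefix match for 123.253.227.105:
  /22 11.95.132.0: no
  /20 123.253.224.0: MATCH
  /10 156.192.0.0: no
  /11 72.224.0.0: no
  /0 0.0.0.0: MATCH
Selected: next-hop 213.3.29.94 via eth1 (matched /20)


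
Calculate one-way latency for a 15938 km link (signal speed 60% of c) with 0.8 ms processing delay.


Speed = 0.6 * 3e5 km/s = 180000 km/s
Propagation delay = 15938 / 180000 = 0.0885 s = 88.5444 ms
Processing delay = 0.8 ms
Total one-way latency = 89.3444 ms


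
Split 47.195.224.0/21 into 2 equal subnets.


New prefix = 21 + 1 = 22
Each subnet has 1024 addresses
  47.195.224.0/22
  47.195.228.0/22
Subnets: 47.195.224.0/22, 47.195.228.0/22


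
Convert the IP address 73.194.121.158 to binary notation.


73 = 01001001
194 = 11000010
121 = 01111001
158 = 10011110
Binary: 01001001.11000010.01111001.10011110


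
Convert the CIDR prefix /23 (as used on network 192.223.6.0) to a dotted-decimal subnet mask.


/23 means 23 network bits, 9 host bits
Binary: 11111111111111111111111000000000
Mask: 255.255.254.0


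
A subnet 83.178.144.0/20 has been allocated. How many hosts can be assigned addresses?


Host bits = 32 - 20 = 12
Total addresses = 2^12 = 4096
Usable = total - 2 (network and broadcast)
Usable hosts: 4094


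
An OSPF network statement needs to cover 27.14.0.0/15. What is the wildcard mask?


Subnet mask: 255.254.0.0
Wildcard = 255.255.255.255 - subnet mask
255 - 255 = 0
255 - 254 = 1
255 - 0 = 255
255 - 0 = 255
Wildcard: 0.1.255.255


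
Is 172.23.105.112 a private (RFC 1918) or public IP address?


RFC 1918 private ranges:
  10.0.0.0/8 (10.0.0.0 - 10.255.255.255)
  172.16.0.0/12 (172.16.0.0 - 172.31.255.255)
  192.168.0.0/16 (192.168.0.0 - 192.168.255.255)
Private (in 172.16.0.0/12)


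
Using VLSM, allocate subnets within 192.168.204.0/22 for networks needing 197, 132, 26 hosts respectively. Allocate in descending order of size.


197 hosts -> /24 (254 usable): 192.168.204.0/24
132 hosts -> /24 (254 usable): 192.168.205.0/24
26 hosts -> /27 (30 usable): 192.168.206.0/27
Allocation: 192.168.204.0/24 (197 hosts, 254 usable); 192.168.205.0/24 (132 hosts, 254 usable); 192.168.206.0/27 (26 hosts, 30 usable)


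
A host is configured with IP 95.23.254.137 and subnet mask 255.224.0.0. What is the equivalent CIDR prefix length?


Binary: 11111111.11100000.00000000.00000000
Count leading 1s
Prefix: /11


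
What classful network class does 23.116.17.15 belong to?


First octet: 23
Binary: 00010111
0xxxxxxx -> Class A (1-126)
Class A, default mask 255.0.0.0 (/8)


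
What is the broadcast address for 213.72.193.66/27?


Network: 213.72.193.64/27
Host bits = 5
Set all host bits to 1:
Broadcast: 213.72.193.95


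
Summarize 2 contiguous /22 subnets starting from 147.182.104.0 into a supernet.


Original prefix: /22
Number of subnets: 2 = 2^1
New prefix = 22 - 1 = 21
Supernet: 147.182.104.0/21


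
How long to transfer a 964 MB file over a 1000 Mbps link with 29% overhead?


Effective throughput = 1000 * (1 - 29/100) = 710 Mbps
File size in Mb = 964 * 8 = 7712 Mb
Time = 7712 / 710
Time = 10.862 seconds


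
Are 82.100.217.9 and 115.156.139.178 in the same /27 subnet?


Mask: 255.255.255.224
82.100.217.9 AND mask = 82.100.217.0
115.156.139.178 AND mask = 115.156.139.160
No, different subnets (82.100.217.0 vs 115.156.139.160)


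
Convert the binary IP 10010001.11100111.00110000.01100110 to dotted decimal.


10010001 = 145
11100111 = 231
00110000 = 48
01100110 = 102
IP: 145.231.48.102


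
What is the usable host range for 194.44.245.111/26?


Network: 194.44.245.64
Broadcast: 194.44.245.127
First usable = network + 1
Last usable = broadcast - 1
Range: 194.44.245.65 to 194.44.245.126


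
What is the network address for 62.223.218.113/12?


IP:   00111110.11011111.11011010.01110001
Mask: 11111111.11110000.00000000.00000000
AND operation:
Net:  00111110.11010000.00000000.00000000
Network: 62.208.0.0/12


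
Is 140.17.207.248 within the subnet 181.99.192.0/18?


Subnet network: 181.99.192.0
Test IP AND mask: 140.17.192.0
No, 140.17.207.248 is not in 181.99.192.0/18


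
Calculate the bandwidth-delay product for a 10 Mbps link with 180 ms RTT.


BDP = bandwidth * RTT
= 10 Mbps * 180 ms
= 10 * 1e6 * 180 / 1000 bits
= 1800000 bits
= 225000 bytes
= 219.7266 KB
BDP = 1800000 bits (225000 bytes)


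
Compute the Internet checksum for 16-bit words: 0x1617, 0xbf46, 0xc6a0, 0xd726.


Sum all words (with carry folding):
+ 0x1617 = 0x1617
+ 0xbf46 = 0xd55d
+ 0xc6a0 = 0x9bfe
+ 0xd726 = 0x7325
One's complement: ~0x7325
Checksum = 0x8cda


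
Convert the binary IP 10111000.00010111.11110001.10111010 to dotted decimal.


10111000 = 184
00010111 = 23
11110001 = 241
10111010 = 186
IP: 184.23.241.186


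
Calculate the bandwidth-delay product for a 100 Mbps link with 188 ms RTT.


BDP = bandwidth * RTT
= 100 Mbps * 188 ms
= 100 * 1e6 * 188 / 1000 bits
= 18800000 bits
= 2350000 bytes
= 2294.9219 KB
BDP = 18800000 bits (2350000 bytes)


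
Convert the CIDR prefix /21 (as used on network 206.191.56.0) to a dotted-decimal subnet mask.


/21 means 21 network bits, 11 host bits
Binary: 11111111111111111111100000000000
Mask: 255.255.248.0


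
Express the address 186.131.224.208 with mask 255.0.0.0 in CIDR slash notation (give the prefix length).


Binary: 11111111.00000000.00000000.00000000
Count leading 1s
Prefix: /8


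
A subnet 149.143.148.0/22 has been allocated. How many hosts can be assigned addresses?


Host bits = 32 - 22 = 10
Total addresses = 2^10 = 1024
Usable = total - 2 (network and broadcast)
Usable hosts: 1022


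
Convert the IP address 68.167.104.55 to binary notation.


68 = 01000100
167 = 10100111
104 = 01101000
55 = 00110111
Binary: 01000100.10100111.01101000.00110111


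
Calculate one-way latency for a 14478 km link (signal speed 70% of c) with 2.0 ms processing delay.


Speed = 0.7 * 3e5 km/s = 210000 km/s
Propagation delay = 14478 / 210000 = 0.0689 s = 68.9429 ms
Processing delay = 2.0 ms
Total one-way latency = 70.9429 ms


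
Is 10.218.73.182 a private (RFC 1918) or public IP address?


RFC 1918 private ranges:
  10.0.0.0/8 (10.0.0.0 - 10.255.255.255)
  172.16.0.0/12 (172.16.0.0 - 172.31.255.255)
  192.168.0.0/16 (192.168.0.0 - 192.168.255.255)
Private (in 10.0.0.0/8)


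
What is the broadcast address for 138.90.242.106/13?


Network: 138.88.0.0/13
Host bits = 19
Set all host bits to 1:
Broadcast: 138.95.255.255


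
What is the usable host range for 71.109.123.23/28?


Network: 71.109.123.16
Broadcast: 71.109.123.31
First usable = network + 1
Last usable = broadcast - 1
Range: 71.109.123.17 to 71.109.123.30


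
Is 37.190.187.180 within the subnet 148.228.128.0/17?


Subnet network: 148.228.128.0
Test IP AND mask: 37.190.128.0
No, 37.190.187.180 is not in 148.228.128.0/17


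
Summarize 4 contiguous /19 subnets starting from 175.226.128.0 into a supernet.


Original prefix: /19
Number of subnets: 4 = 2^2
New prefix = 19 - 2 = 17
Supernet: 175.226.128.0/17


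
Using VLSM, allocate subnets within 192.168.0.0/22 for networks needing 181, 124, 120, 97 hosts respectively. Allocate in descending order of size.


181 hosts -> /24 (254 usable): 192.168.0.0/24
124 hosts -> /25 (126 usable): 192.168.1.0/25
120 hosts -> /25 (126 usable): 192.168.1.128/25
97 hosts -> /25 (126 usable): 192.168.2.0/25
Allocation: 192.168.0.0/24 (181 hosts, 254 usable); 192.168.1.0/25 (124 hosts, 126 usable); 192.168.1.128/25 (120 hosts, 126 usable); 192.168.2.0/25 (97 hosts, 126 usable)


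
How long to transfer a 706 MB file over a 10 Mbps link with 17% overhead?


Effective throughput = 10 * (1 - 17/100) = 8.3 Mbps
File size in Mb = 706 * 8 = 5648 Mb
Time = 5648 / 8.3
Time = 680.4819 seconds


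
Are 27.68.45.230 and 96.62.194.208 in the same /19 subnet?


Mask: 255.255.224.0
27.68.45.230 AND mask = 27.68.32.0
96.62.194.208 AND mask = 96.62.192.0
No, different subnets (27.68.32.0 vs 96.62.192.0)


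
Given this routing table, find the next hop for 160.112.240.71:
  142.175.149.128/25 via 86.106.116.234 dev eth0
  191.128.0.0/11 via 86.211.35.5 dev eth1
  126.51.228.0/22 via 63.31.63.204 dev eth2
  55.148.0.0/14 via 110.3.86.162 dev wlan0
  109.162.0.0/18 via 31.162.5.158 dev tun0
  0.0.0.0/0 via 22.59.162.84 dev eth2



Longest prefix match for 160.112.240.71:
  /25 142.175.149.128: no
  /11 191.128.0.0: no
  /22 126.51.228.0: no
  /14 55.148.0.0: no
  /18 109.162.0.0: no
  /0 0.0.0.0: MATCH
Selected: next-hop 22.59.162.84 via eth2 (matched /0)


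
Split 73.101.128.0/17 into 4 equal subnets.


New prefix = 17 + 2 = 19
Each subnet has 8192 addresses
  73.101.128.0/19
  73.101.160.0/19
  73.101.192.0/19
  73.101.224.0/19
Subnets: 73.101.128.0/19, 73.101.160.0/19, 73.101.192.0/19, 73.101.224.0/19


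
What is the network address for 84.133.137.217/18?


IP:   01010100.10000101.10001001.11011001
Mask: 11111111.11111111.11000000.00000000
AND operation:
Net:  01010100.10000101.10000000.00000000
Network: 84.133.128.0/18


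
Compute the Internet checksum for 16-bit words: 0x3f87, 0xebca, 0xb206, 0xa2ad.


Sum all words (with carry folding):
+ 0x3f87 = 0x3f87
+ 0xebca = 0x2b52
+ 0xb206 = 0xdd58
+ 0xa2ad = 0x8006
One's complement: ~0x8006
Checksum = 0x7ff9


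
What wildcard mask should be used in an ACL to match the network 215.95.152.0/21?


Subnet mask: 255.255.248.0
Wildcard = 255.255.255.255 - subnet mask
255 - 255 = 0
255 - 255 = 0
255 - 248 = 7
255 - 0 = 255
Wildcard: 0.0.7.255


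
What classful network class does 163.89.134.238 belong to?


First octet: 163
Binary: 10100011
10xxxxxx -> Class B (128-191)
Class B, default mask 255.255.0.0 (/16)


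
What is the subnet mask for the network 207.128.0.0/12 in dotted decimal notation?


/12 means 12 network bits, 20 host bits
Binary: 11111111111100000000000000000000
Mask: 255.240.0.0


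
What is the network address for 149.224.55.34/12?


IP:   10010101.11100000.00110111.00100010
Mask: 11111111.11110000.00000000.00000000
AND operation:
Net:  10010101.11100000.00000000.00000000
Network: 149.224.0.0/12


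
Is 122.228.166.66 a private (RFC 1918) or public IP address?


RFC 1918 private ranges:
  10.0.0.0/8 (10.0.0.0 - 10.255.255.255)
  172.16.0.0/12 (172.16.0.0 - 172.31.255.255)
  192.168.0.0/16 (192.168.0.0 - 192.168.255.255)
Public (not in any RFC 1918 range)


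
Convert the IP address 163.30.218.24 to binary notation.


163 = 10100011
30 = 00011110
218 = 11011010
24 = 00011000
Binary: 10100011.00011110.11011010.00011000


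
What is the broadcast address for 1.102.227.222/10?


Network: 1.64.0.0/10
Host bits = 22
Set all host bits to 1:
Broadcast: 1.127.255.255


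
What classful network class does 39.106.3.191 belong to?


First octet: 39
Binary: 00100111
0xxxxxxx -> Class A (1-126)
Class A, default mask 255.0.0.0 (/8)


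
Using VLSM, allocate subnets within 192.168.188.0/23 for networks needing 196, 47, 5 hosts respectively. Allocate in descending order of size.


196 hosts -> /24 (254 usable): 192.168.188.0/24
47 hosts -> /26 (62 usable): 192.168.189.0/26
5 hosts -> /29 (6 usable): 192.168.189.64/29
Allocation: 192.168.188.0/24 (196 hosts, 254 usable); 192.168.189.0/26 (47 hosts, 62 usable); 192.168.189.64/29 (5 hosts, 6 usable)


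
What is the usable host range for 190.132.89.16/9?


Network: 190.128.0.0
Broadcast: 190.255.255.255
First usable = network + 1
Last usable = broadcast - 1
Range: 190.128.0.1 to 190.255.255.254


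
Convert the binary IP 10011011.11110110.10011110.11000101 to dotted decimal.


10011011 = 155
11110110 = 246
10011110 = 158
11000101 = 197
IP: 155.246.158.197


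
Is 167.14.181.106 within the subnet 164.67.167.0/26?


Subnet network: 164.67.167.0
Test IP AND mask: 167.14.181.64
No, 167.14.181.106 is not in 164.67.167.0/26


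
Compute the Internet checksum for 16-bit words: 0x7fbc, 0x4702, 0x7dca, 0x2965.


Sum all words (with carry folding):
+ 0x7fbc = 0x7fbc
+ 0x4702 = 0xc6be
+ 0x7dca = 0x4489
+ 0x2965 = 0x6dee
One's complement: ~0x6dee
Checksum = 0x9211


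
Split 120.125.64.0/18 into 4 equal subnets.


New prefix = 18 + 2 = 20
Each subnet has 4096 addresses
  120.125.64.0/20
  120.125.80.0/20
  120.125.96.0/20
  120.125.112.0/20
Subnets: 120.125.64.0/20, 120.125.80.0/20, 120.125.96.0/20, 120.125.112.0/20


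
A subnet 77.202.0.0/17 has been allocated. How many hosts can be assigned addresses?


Host bits = 32 - 17 = 15
Total addresses = 2^15 = 32768
Usable = total - 2 (network and broadcast)
Usable hosts: 32766


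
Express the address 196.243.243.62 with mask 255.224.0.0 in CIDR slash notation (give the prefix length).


Binary: 11111111.11100000.00000000.00000000
Count leading 1s
Prefix: /11


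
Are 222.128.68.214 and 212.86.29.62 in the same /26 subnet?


Mask: 255.255.255.192
222.128.68.214 AND mask = 222.128.68.192
212.86.29.62 AND mask = 212.86.29.0
No, different subnets (222.128.68.192 vs 212.86.29.0)


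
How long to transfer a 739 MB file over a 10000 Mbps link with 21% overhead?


Effective throughput = 10000 * (1 - 21/100) = 7900 Mbps
File size in Mb = 739 * 8 = 5912 Mb
Time = 5912 / 7900
Time = 0.7484 seconds


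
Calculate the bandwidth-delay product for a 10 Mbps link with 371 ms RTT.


BDP = bandwidth * RTT
= 10 Mbps * 371 ms
= 10 * 1e6 * 371 / 1000 bits
= 3710000 bits
= 463750 bytes
= 452.8809 KB
BDP = 3710000 bits (463750 bytes)


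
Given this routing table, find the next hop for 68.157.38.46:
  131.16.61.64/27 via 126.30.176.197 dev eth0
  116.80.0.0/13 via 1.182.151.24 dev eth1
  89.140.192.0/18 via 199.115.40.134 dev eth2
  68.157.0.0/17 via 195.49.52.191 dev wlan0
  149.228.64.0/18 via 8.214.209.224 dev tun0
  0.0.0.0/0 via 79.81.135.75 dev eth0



Longest prefix match for 68.157.38.46:
  /27 131.16.61.64: no
  /13 116.80.0.0: no
  /18 89.140.192.0: no
  /17 68.157.0.0: MATCH
  /18 149.228.64.0: no
  /0 0.0.0.0: MATCH
Selected: next-hop 195.49.52.191 via wlan0 (matched /17)


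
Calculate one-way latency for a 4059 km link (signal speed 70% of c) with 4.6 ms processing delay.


Speed = 0.7 * 3e5 km/s = 210000 km/s
Propagation delay = 4059 / 210000 = 0.0193 s = 19.3286 ms
Processing delay = 4.6 ms
Total one-way latency = 23.9286 ms


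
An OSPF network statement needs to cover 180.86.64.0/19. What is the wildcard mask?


Subnet mask: 255.255.224.0
Wildcard = 255.255.255.255 - subnet mask
255 - 255 = 0
255 - 255 = 0
255 - 224 = 31
255 - 0 = 255
Wildcard: 0.0.31.255


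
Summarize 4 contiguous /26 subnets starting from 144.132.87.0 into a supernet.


Original prefix: /26
Number of subnets: 4 = 2^2
New prefix = 26 - 2 = 24
Supernet: 144.132.87.0/24


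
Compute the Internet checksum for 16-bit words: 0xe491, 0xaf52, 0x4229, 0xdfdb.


Sum all words (with carry folding):
+ 0xe491 = 0xe491
+ 0xaf52 = 0x93e4
+ 0x4229 = 0xd60d
+ 0xdfdb = 0xb5e9
One's complement: ~0xb5e9
Checksum = 0x4a16


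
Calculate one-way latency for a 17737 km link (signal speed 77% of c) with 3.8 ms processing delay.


Speed = 0.77 * 3e5 km/s = 231000 km/s
Propagation delay = 17737 / 231000 = 0.0768 s = 76.7835 ms
Processing delay = 3.8 ms
Total one-way latency = 80.5835 ms


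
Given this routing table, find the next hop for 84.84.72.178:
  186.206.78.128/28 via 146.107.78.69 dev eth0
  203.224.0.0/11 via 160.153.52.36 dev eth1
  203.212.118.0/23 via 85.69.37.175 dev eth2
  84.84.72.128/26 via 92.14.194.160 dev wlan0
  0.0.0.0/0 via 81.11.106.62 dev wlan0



Longest prefix match for 84.84.72.178:
  /28 186.206.78.128: no
  /11 203.224.0.0: no
  /23 203.212.118.0: no
  /26 84.84.72.128: MATCH
  /0 0.0.0.0: MATCH
Selected: next-hop 92.14.194.160 via wlan0 (matched /26)
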